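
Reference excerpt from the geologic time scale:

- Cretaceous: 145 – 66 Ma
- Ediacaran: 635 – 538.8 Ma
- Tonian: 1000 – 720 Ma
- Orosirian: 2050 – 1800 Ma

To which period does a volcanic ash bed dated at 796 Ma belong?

Tonian

796 Ma lies between 1000 and 720 Ma, so it falls in the Tonian.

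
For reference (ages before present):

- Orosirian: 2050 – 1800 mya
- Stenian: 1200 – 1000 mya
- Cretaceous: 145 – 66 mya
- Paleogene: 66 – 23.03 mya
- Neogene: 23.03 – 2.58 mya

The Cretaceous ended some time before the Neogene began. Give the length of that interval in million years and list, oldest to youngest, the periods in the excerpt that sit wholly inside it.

The Cretaceous closes at 66 Ma and the Neogene opens at 23.03 Ma, so the interval is 66 − 23.03 = 42.97 Myr.
A period fits inside if it starts at or after 66 Ma and ends at or before 23.03 Ma; oldest first that gives Paleogene.

42.97 million years; Paleogene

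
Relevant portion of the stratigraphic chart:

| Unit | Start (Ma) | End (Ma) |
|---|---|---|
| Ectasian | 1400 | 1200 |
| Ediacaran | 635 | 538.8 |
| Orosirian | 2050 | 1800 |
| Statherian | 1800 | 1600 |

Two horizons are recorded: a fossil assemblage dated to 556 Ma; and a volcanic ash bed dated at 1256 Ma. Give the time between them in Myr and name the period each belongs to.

700 million years apart; the first in the Ediacaran, the second in the Ectasian

Elapsed time: 1256 − 556 = 700 Myr.
556 Ma lies within 635–538.8 Ma: Ediacaran.
1256 Ma lies within 1400–1200 Ma: Ectasian.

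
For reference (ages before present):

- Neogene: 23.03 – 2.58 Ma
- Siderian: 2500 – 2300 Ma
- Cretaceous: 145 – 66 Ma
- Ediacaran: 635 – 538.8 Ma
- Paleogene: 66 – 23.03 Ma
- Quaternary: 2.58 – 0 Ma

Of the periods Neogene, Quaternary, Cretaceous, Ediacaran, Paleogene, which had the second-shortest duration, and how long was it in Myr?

Neogene, 20.45 million years

Durations: Neogene 20.45; Quaternary 2.58; Cretaceous 79; Ediacaran 96.2; Paleogene 42.97 Myr.
Sorted shortest-first: Quaternary (2.58), Neogene (20.45), Paleogene (42.97), Cretaceous (79), Ediacaran (96.2).
The second shortest is Neogene at 20.45 Myr.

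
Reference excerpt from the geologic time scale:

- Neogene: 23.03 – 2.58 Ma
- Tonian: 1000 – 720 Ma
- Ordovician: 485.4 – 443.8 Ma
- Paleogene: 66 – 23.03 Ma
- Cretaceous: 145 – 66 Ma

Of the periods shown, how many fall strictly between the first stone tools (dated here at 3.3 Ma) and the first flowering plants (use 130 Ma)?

1

130 Ma sits inside the Cretaceous (145–66) and 3.3 Ma inside the Neogene (23.03–2.58); neither of those is wholly between the two dates.
The listed periods lying completely between them are Paleogene — 1 in all.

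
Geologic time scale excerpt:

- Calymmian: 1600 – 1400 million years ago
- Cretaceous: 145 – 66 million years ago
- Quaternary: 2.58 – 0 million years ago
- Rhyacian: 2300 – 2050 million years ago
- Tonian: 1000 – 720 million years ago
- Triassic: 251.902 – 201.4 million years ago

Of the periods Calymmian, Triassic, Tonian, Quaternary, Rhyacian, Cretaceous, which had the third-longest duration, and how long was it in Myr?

Calymmian, 200 million years

Durations: Calymmian 200; Triassic 50.502; Tonian 280; Quaternary 2.58; Rhyacian 250; Cretaceous 79 Myr.
Sorted longest-first: Tonian (280), Rhyacian (250), Calymmian (200), Cretaceous (79), Triassic (50.502), Quaternary (2.58).
The third longest is Calymmian at 200 Myr.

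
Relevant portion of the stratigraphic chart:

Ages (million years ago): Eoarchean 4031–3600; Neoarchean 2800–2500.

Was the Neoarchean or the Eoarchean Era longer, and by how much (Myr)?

Eoarchean, by 131 million years

Neoarchean: 2800 − 2500 = 300 Myr.
Eoarchean: 4031 − 3600 = 431 Myr.
Difference: 431 − 300 = 131 Myr, so the Eoarchean was longer.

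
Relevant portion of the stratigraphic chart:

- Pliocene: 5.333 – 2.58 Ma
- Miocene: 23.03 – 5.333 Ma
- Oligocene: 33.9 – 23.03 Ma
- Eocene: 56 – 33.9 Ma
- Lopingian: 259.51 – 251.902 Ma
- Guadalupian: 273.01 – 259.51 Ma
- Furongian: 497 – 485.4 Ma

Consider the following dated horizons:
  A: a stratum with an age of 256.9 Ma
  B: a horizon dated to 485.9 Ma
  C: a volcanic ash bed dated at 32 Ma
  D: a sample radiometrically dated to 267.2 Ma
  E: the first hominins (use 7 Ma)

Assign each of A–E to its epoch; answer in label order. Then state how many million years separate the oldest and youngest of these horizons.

A — Lopingian; B — Furongian; C — Oligocene; D — Guadalupian; E — Miocene; span 478.9 million years

Match each age against the start–end ranges in the excerpt: A = 256.9 Ma → Lopingian (259.51–251.902); B = 485.9 Ma → Furongian (497–485.4); C = 32 Ma → Oligocene (33.9–23.03); D = 267.2 Ma → Guadalupian (273.01–259.51); E = 7 Ma → Miocene (23.03–5.333).
The largest age is 485.9 Ma and the smallest is 7 Ma; their difference is 478.9 Myr.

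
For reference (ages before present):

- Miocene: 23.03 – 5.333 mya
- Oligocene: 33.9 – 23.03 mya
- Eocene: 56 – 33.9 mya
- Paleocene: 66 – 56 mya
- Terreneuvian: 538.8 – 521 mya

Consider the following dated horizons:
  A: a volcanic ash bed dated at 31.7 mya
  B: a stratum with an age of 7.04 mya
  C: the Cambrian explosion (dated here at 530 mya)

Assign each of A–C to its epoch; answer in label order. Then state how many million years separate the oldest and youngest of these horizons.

A — Oligocene; B — Miocene; C — Terreneuvian; span 522.96 million years

Match each age against the start–end ranges in the excerpt: A = 31.7 Ma → Oligocene (33.9–23.03); B = 7.04 Ma → Miocene (23.03–5.333); C = 530 Ma → Terreneuvian (538.8–521).
The largest age is 530 Ma and the smallest is 7.04 Ma; their difference is 522.96 Myr.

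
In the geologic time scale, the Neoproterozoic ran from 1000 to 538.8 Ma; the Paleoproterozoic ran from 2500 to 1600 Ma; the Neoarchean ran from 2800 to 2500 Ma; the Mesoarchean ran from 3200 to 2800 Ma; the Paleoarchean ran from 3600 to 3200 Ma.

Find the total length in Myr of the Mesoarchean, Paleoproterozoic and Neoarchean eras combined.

Each duration: Mesoarchean = 400; Paleoproterozoic = 900; Neoarchean = 300.
Sum: 400 + 900 + 300 = 1600 Myr.

1600 million years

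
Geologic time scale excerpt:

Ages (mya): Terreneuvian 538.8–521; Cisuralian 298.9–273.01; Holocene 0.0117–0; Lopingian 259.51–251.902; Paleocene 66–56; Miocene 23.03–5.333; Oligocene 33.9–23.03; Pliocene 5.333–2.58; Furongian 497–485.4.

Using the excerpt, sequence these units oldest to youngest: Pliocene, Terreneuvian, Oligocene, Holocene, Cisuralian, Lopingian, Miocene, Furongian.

Sorting by start age (descending Ma, since larger Ma = older): Terreneuvian start 538.8, Furongian start 497, Cisuralian start 298.9, Lopingian start 259.51, Oligocene start 33.9, Miocene start 23.03, Pliocene start 5.333, Holocene start 0.0117.

Terreneuvian, Furongian, Cisuralian, Lopingian, Oligocene, Miocene, Pliocene, Holocene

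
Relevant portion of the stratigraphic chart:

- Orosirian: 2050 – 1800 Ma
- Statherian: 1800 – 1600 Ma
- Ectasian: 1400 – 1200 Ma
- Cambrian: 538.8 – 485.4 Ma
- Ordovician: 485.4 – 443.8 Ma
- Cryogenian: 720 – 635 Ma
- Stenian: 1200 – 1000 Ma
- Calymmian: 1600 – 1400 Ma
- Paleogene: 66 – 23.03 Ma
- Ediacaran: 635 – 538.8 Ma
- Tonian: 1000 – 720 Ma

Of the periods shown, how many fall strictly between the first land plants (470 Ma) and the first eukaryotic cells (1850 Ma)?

8

1850 Ma sits inside the Orosirian (2050–1800) and 470 Ma inside the Ordovician (485.4–443.8); neither of those is wholly between the two dates.
The listed periods lying completely between them are Statherian, Calymmian, Ectasian, Stenian, Tonian, Cryogenian, Ediacaran, Cambrian — 8 in all.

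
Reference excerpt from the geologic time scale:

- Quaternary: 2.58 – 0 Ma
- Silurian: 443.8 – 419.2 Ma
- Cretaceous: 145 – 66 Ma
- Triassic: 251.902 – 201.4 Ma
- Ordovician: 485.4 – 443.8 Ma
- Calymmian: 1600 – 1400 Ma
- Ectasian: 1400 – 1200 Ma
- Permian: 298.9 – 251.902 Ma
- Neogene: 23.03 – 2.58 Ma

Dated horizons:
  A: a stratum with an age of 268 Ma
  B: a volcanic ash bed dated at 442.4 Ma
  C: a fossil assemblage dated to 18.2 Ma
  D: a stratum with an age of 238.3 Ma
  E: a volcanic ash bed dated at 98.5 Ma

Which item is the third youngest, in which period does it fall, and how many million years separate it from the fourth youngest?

Smaller Ma means younger, so youngest first: C 18.2 < E 98.5 < D 238.3 < A 268 < B 442.4.
Counting 3 along gives D (238.3 Ma); the excerpt puts that inside the Triassic, 251.902–201.4 Ma.
Next in line is A (268 Ma), and 268 − 238.3 = 29.7 Myr.

D, in the Triassic; 29.7 million years to A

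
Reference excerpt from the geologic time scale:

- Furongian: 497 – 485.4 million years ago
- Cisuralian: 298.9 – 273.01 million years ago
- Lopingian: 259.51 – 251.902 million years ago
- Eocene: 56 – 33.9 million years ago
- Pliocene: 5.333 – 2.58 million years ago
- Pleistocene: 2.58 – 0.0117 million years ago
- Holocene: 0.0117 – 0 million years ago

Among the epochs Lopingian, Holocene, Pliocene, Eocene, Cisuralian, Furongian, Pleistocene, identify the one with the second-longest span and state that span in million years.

Eocene, 22.1 million years

Start − end for each: Lopingian 259.51 − 251.902 = 7.608; Holocene 0.0117 − 0 = 0.0117; Pliocene 5.333 − 2.58 = 2.753; Eocene 56 − 33.9 = 22.1; Cisuralian 298.9 − 273.01 = 25.89; Furongian 497 − 485.4 = 11.6; Pleistocene 2.58 − 0.0117 = 2.5683.
Ranking these from longest: Cisuralian > Eocene > Furongian > Lopingian > Pliocene > Pleistocene > Holocene.
Position 2 in that ranking is Eocene, which lasted 22.1 Myr.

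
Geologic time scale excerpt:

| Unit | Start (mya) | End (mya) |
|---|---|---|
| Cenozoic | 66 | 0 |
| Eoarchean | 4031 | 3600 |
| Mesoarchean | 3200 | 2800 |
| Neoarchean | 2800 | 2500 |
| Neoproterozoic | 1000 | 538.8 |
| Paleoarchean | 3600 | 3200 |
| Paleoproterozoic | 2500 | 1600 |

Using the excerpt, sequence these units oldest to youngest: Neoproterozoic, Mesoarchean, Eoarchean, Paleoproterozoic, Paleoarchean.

Eoarchean, Paleoarchean, Mesoarchean, Paleoproterozoic, Neoproterozoic

Read off each span (Ma): Neoproterozoic 1000–538.8; Mesoarchean 3200–2800; Eoarchean 4031–3600; Paleoproterozoic 2500–1600; Paleoarchean 3600–3200.
Larger Ma is older, so oldest→youngest is Eoarchean, Paleoarchean, Mesoarchean, Paleoproterozoic, Neoproterozoic.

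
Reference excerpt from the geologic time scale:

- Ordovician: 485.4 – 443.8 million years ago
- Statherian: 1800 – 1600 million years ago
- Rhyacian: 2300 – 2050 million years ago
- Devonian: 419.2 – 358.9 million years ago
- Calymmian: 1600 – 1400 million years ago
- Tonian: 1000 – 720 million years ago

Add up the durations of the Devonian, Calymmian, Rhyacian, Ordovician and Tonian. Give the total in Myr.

Each duration: Devonian = 60.3; Calymmian = 200; Rhyacian = 250; Ordovician = 41.6; Tonian = 280.
Sum: 60.3 + 200 + 250 + 41.6 + 280 = 831.9 Myr.

831.9 million years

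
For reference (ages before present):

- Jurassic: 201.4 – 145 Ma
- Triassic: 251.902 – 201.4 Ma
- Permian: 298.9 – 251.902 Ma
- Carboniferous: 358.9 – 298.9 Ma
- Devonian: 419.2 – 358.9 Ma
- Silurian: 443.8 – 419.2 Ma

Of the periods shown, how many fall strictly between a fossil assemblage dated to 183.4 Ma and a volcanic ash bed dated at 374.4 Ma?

3

The older date is 374.4 Ma and the younger is 183.4 Ma.
Periods with start < 374.4 and end > 183.4 Ma: Carboniferous (358.9–298.9), Permian (298.9–251.902), Triassic (251.902–201.4).
That is 3 complete periods.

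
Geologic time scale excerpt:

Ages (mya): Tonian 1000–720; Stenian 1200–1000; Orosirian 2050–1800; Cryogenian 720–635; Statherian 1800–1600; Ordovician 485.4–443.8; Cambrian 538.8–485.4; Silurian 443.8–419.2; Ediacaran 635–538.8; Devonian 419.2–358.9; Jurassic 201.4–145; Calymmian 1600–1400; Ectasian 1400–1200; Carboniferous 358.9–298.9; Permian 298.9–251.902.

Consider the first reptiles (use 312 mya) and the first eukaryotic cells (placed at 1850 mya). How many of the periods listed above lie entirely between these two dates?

11

The older date is 1850 Ma and the younger is 312 Ma.
Periods with start < 1850 and end > 312 Ma: Statherian (1800–1600), Calymmian (1600–1400), Ectasian (1400–1200), Stenian (1200–1000), Tonian (1000–720), Cryogenian (720–635), Ediacaran (635–538.8), Cambrian (538.8–485.4), Ordovician (485.4–443.8), Silurian (443.8–419.2), Devonian (419.2–358.9).
That is 11 complete periods.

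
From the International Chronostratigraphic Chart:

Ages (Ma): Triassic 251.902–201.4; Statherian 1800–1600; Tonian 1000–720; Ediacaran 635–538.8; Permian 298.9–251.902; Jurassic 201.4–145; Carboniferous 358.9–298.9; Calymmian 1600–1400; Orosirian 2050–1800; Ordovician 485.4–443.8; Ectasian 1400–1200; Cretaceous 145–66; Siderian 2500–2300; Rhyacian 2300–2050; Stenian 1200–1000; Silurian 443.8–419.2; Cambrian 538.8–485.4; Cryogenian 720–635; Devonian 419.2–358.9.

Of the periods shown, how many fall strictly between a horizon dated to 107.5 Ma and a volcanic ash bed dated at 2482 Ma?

The older date is 2482 Ma and the younger is 107.5 Ma.
Periods with start < 2482 and end > 107.5 Ma: Rhyacian (2300–2050), Orosirian (2050–1800), Statherian (1800–1600), Calymmian (1600–1400), Ectasian (1400–1200), Stenian (1200–1000), Tonian (1000–720), Cryogenian (720–635), Ediacaran (635–538.8), Cambrian (538.8–485.4), Ordovician (485.4–443.8), Silurian (443.8–419.2), Devonian (419.2–358.9), Carboniferous (358.9–298.9), Permian (298.9–251.902), Triassic (251.902–201.4), Jurassic (201.4–145).
That is 17 complete periods.

17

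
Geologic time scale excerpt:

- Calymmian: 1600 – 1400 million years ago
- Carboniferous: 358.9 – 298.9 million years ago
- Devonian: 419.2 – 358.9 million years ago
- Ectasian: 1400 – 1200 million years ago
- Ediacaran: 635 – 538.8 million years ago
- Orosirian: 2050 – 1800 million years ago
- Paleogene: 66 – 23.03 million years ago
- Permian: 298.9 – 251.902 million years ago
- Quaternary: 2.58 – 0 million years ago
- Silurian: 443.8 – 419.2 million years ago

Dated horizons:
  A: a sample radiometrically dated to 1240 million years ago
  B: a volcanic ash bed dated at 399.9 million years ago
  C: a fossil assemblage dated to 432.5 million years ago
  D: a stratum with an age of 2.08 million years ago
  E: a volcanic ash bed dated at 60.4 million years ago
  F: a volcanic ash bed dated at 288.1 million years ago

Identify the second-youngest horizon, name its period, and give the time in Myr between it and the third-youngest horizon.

E, in the Paleogene; 227.7 million years to F

Smaller Ma means younger, so youngest first: D 2.08 < E 60.4 < F 288.1 < B 399.9 < C 432.5 < A 1240.
Counting 2 along gives E (60.4 Ma); the excerpt puts that inside the Paleogene, 66–23.03 Ma.
Next in line is F (288.1 Ma), and 288.1 − 60.4 = 227.7 Myr.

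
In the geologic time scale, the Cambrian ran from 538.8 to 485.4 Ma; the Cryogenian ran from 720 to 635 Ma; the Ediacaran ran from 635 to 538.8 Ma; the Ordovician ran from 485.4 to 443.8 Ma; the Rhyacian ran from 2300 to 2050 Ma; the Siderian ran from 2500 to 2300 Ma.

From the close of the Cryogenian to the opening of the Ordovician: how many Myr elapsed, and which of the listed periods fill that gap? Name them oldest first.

149.6 million years; Ediacaran, Cambrian

End of Cryogenian = 635 Ma; start of Ordovician = 485.4 Ma.
Gap = 635 − 485.4 = 149.6 Myr.
Periods wholly inside 635–485.4 Ma: Ediacaran (635–538.8), Cambrian (538.8–485.4).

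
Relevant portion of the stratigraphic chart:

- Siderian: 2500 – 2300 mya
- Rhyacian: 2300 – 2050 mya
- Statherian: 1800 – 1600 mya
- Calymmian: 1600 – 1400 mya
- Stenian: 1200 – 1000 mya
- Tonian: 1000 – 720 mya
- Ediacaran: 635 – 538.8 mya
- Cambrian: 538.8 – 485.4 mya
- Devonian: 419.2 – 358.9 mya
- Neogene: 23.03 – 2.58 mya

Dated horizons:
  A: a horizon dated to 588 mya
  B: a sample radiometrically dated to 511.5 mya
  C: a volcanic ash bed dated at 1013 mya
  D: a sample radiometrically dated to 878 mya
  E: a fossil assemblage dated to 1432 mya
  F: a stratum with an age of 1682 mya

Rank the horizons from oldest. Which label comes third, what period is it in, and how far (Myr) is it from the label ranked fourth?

C, in the Stenian; 135 million years to D

Sorted oldest-first by Ma: F (1682), E (1432), C (1013), D (878), A (588), B (511.5).
The third oldest is C at 1013 Ma, which lies in 1200–1000 Ma: the Stenian.
The fourth oldest is D at 878 Ma; separation = |1013 − 878| = 135 Myr.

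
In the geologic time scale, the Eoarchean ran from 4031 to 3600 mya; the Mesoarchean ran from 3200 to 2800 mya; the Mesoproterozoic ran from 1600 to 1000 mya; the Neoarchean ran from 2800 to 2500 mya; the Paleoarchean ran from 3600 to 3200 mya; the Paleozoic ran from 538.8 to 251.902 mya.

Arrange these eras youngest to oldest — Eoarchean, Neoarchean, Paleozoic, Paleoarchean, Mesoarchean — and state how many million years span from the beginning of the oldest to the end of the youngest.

Paleozoic → Neoarchean → Mesoarchean → Paleoarchean → Eoarchean; total span 3779.098 Myr

From the excerpt: Eoarchean 4031–3600; Neoarchean 2800–2500; Paleozoic 538.8–251.902; Paleoarchean 3600–3200; Mesoarchean 3200–2800 (Ma).
Larger Ma is earlier, so the oldest is Eoarchean and the youngest is Paleozoic; youngest to oldest: Paleozoic, Neoarchean, Mesoarchean, Paleoarchean, Eoarchean.
Oldest start 4031 minus youngest end 251.902 gives 3779.098 Myr overall.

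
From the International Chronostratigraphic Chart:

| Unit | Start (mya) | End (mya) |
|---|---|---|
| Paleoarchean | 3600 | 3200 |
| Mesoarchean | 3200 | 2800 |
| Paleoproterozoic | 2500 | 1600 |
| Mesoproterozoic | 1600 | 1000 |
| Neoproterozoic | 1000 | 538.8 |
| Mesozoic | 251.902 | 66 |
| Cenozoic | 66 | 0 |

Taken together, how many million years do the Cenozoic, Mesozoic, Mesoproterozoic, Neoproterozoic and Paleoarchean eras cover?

1713.102 million years

Duration is start − end for each: (66 − 0) + (251.902 − 66) + (1600 − 1000) + (1000 − 538.8) + (3600 − 3200).
That is 66 + 185.902 + 600 + 461.2 + 400, which totals 1713.102 million years.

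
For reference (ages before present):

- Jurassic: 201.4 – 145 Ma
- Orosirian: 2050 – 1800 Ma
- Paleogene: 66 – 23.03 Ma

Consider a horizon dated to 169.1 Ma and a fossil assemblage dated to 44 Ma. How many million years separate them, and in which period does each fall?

Elapsed time: 169.1 − 44 = 125.1 Myr.
169.1 Ma lies within 201.4–145 Ma: Jurassic.
44 Ma lies within 66–23.03 Ma: Paleogene.

125.1 million years apart; the first in the Jurassic, the second in the Paleogene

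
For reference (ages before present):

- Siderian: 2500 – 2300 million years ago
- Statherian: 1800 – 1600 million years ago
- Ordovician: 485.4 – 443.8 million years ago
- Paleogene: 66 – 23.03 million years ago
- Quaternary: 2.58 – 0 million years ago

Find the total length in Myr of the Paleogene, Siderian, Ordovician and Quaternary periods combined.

287.15 million years

Each duration: Paleogene = 42.97; Siderian = 200; Ordovician = 41.6; Quaternary = 2.58.
Sum: 42.97 + 200 + 41.6 + 2.58 = 287.15 Myr.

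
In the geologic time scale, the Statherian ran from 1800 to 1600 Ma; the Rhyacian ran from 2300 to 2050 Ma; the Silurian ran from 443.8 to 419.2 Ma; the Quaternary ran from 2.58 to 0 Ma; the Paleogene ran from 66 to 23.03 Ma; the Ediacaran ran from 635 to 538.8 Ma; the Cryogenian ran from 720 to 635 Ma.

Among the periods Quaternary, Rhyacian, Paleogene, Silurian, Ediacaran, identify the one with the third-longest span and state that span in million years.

Paleogene, 42.97 million years

Start − end for each: Quaternary 2.58 − 0 = 2.58; Rhyacian 2300 − 2050 = 250; Paleogene 66 − 23.03 = 42.97; Silurian 443.8 − 419.2 = 24.6; Ediacaran 635 − 538.8 = 96.2.
Ranking these from longest: Rhyacian > Ediacaran > Paleogene > Silurian > Quaternary.
Position 3 in that ranking is Paleogene, which lasted 42.97 Myr.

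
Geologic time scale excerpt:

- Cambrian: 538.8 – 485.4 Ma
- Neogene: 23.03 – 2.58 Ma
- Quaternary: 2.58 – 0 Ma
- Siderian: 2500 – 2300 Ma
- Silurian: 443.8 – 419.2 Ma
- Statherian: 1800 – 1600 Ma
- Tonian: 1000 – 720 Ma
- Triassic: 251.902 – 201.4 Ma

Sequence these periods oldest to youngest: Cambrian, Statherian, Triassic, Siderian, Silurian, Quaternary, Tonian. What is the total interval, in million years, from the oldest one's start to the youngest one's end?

Start ages (Ma): Siderian 2500, Statherian 1800, Tonian 1000, Cambrian 538.8, Silurian 443.8, Triassic 251.902, Quaternary 2.58.
Ordered oldest to youngest: Siderian, Statherian, Tonian, Cambrian, Silurian, Triassic, Quaternary.
Span = 2500 − 0 = 2500 Myr.

Siderian → Statherian → Tonian → Cambrian → Silurian → Triassic → Quaternary; total span 2500 Myr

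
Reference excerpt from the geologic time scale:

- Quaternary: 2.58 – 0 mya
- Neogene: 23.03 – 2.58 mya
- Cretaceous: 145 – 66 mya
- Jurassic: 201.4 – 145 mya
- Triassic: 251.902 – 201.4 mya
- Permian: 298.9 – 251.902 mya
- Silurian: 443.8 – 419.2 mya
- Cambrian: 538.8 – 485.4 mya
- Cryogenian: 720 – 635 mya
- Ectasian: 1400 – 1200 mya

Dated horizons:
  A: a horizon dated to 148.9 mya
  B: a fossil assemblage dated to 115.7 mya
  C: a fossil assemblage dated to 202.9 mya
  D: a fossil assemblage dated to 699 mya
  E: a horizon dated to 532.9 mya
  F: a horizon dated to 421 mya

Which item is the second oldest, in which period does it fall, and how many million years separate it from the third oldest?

Sorted oldest-first by Ma: D (699), E (532.9), F (421), C (202.9), A (148.9), B (115.7).
The second oldest is E at 532.9 Ma, which lies in 538.8–485.4 Ma: the Cambrian.
The third oldest is F at 421 Ma; separation = |532.9 − 421| = 111.9 Myr.

E, in the Cambrian; 111.9 million years to F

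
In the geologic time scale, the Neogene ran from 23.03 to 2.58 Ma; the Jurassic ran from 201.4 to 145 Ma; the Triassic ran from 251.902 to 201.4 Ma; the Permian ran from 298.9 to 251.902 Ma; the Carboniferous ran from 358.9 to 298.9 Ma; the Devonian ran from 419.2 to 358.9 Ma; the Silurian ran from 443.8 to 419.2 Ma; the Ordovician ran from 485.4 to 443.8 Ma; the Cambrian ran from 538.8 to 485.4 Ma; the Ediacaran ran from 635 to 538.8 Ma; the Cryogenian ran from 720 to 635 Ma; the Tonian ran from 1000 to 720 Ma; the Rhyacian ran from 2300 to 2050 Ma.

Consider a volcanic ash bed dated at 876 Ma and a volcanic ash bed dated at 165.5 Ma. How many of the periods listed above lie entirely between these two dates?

The older date is 876 Ma and the younger is 165.5 Ma.
Periods with start < 876 and end > 165.5 Ma: Cryogenian (720–635), Ediacaran (635–538.8), Cambrian (538.8–485.4), Ordovician (485.4–443.8), Silurian (443.8–419.2), Devonian (419.2–358.9), Carboniferous (358.9–298.9), Permian (298.9–251.902), Triassic (251.902–201.4).
That is 9 complete periods.

9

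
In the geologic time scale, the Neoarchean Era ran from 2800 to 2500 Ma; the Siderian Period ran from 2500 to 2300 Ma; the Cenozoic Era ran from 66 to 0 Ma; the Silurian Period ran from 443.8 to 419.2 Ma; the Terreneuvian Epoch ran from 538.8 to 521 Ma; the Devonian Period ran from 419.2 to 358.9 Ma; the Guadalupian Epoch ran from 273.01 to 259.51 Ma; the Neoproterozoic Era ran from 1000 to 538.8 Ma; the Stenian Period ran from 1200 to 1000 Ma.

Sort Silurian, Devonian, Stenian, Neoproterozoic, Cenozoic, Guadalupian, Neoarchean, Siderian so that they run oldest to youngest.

Neoarchean, Siderian, Stenian, Neoproterozoic, Silurian, Devonian, Guadalupian, Cenozoic

Sorting by start age (descending Ma, since larger Ma = older): Neoarchean began 2800, Siderian began 2500, Stenian began 1200, Neoproterozoic began 1000, Silurian began 443.8, Devonian began 419.2, Guadalupian began 273.01, Cenozoic began 66.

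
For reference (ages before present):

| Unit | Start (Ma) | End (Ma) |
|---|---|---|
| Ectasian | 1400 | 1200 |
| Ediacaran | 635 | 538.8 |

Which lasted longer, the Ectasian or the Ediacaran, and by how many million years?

Ectasian, by 103.8 million years

Ectasian: 1400 − 1200 = 200 Myr.
Ediacaran: 635 − 538.8 = 96.2 Myr.
Difference: 200 − 96.2 = 103.8 Myr, so the Ectasian was longer.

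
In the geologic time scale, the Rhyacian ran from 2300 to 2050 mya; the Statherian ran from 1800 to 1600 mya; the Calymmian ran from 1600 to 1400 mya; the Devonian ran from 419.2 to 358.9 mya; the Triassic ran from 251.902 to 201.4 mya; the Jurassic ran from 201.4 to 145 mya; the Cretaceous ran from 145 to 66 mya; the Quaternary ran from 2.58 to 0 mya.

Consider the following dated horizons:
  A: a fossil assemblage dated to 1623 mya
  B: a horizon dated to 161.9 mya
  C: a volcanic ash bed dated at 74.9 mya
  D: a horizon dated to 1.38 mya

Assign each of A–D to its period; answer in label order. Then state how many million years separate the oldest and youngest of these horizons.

A: 1623 Ma lies in 1800–1600 Ma, so Statherian.
B: 161.9 Ma lies in 201.4–145 Ma, so Jurassic.
C: 74.9 Ma lies in 145–66 Ma, so Cretaceous.
D: 1.38 Ma lies in 2.58–0 Ma, so Quaternary.
Oldest = 1623 Ma, youngest = 1.38 Ma → span 1621.62 Myr.

A — Statherian; B — Jurassic; C — Cretaceous; D — Quaternary; span 1621.62 million years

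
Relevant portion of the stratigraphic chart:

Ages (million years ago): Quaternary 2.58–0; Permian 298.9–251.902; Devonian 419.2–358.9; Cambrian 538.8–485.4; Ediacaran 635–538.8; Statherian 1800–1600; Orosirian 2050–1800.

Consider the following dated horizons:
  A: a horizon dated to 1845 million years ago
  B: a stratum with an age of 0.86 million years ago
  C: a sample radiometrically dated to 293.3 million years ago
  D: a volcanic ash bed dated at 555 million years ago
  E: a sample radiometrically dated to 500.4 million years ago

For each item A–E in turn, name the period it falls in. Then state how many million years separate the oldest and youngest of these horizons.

A: 1845 Ma lies in 2050–1800 Ma, so Orosirian.
B: 0.86 Ma lies in 2.58–0 Ma, so Quaternary.
C: 293.3 Ma lies in 298.9–251.902 Ma, so Permian.
D: 555 Ma lies in 635–538.8 Ma, so Ediacaran.
E: 500.4 Ma lies in 538.8–485.4 Ma, so Cambrian.
Oldest = 1845 Ma, youngest = 0.86 Ma → span 1844.14 Myr.

A — Orosirian; B — Quaternary; C — Permian; D — Ediacaran; E — Cambrian; span 1844.14 million years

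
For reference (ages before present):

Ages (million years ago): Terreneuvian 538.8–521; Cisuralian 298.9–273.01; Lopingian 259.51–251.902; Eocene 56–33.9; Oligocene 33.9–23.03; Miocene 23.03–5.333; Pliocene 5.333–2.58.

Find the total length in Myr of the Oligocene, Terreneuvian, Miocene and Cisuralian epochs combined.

72.257 million years

Each duration: Oligocene = 10.87; Terreneuvian = 17.8; Miocene = 17.697; Cisuralian = 25.89.
Sum: 10.87 + 17.8 + 17.697 + 25.89 = 72.257 Myr.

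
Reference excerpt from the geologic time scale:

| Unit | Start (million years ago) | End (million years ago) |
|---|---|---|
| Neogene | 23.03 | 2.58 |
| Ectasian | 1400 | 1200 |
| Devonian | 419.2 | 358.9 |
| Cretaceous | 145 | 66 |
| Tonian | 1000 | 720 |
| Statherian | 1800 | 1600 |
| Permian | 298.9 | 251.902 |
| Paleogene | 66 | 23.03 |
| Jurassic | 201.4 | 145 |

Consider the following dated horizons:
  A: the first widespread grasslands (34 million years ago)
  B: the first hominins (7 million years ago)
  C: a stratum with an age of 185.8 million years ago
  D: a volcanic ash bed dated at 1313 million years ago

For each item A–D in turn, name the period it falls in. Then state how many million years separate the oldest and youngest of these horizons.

A: 34 Ma lies in 66–23.03 Ma, so Paleogene.
B: 7 Ma lies in 23.03–2.58 Ma, so Neogene.
C: 185.8 Ma lies in 201.4–145 Ma, so Jurassic.
D: 1313 Ma lies in 1400–1200 Ma, so Ectasian.
Oldest = 1313 Ma, youngest = 7 Ma → span 1306 Myr.

A — Paleogene; B — Neogene; C — Jurassic; D — Ectasian; span 1306 million years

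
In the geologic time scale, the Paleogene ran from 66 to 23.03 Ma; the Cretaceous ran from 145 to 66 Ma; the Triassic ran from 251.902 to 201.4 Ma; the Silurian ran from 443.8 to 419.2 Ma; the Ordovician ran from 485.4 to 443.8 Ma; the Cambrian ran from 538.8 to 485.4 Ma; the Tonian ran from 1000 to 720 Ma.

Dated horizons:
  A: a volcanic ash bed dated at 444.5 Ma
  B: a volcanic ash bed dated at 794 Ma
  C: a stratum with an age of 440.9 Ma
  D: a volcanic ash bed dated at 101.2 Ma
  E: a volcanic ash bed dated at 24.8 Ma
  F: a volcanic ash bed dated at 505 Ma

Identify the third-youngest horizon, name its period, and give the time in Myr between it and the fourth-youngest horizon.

C, in the Silurian; 3.6 million years to A

Sorted youngest-first by Ma: E (24.8), D (101.2), C (440.9), A (444.5), F (505), B (794).
The third youngest is C at 440.9 Ma, which lies in 443.8–419.2 Ma: the Silurian.
The fourth youngest is A at 444.5 Ma; separation = |440.9 − 444.5| = 3.6 Myr.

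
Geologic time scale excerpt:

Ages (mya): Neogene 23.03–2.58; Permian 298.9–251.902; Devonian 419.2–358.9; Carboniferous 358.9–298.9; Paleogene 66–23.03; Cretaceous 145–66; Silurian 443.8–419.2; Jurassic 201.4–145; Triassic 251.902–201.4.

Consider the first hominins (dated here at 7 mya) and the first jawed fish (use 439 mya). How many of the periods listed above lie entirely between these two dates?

439 Ma sits inside the Silurian (443.8–419.2) and 7 Ma inside the Neogene (23.03–2.58); neither of those is wholly between the two dates.
The listed periods lying completely between them are Devonian, Carboniferous, Permian, Triassic, Jurassic, Cretaceous, Paleogene — 7 in all.

7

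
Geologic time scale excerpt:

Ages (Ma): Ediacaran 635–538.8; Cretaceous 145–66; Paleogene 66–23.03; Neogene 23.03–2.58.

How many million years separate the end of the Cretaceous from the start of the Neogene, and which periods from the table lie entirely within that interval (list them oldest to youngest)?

42.97 million years; Paleogene

The Cretaceous closes at 66 Ma and the Neogene opens at 23.03 Ma, so the interval is 66 − 23.03 = 42.97 Myr.
A period fits inside if it starts at or after 66 Ma and ends at or before 23.03 Ma; oldest first that gives Paleogene.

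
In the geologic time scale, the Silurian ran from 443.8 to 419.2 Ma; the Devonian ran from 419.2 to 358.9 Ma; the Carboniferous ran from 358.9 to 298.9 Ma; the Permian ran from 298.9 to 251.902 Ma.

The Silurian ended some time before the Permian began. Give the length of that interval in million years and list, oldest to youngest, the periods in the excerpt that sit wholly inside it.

The Silurian closes at 419.2 Ma and the Permian opens at 298.9 Ma, so the interval is 419.2 − 298.9 = 120.3 Myr.
A period fits inside if it starts at or after 419.2 Ma and ends at or before 298.9 Ma; oldest first that gives Devonian, Carboniferous.

120.3 million years; Devonian, Carboniferous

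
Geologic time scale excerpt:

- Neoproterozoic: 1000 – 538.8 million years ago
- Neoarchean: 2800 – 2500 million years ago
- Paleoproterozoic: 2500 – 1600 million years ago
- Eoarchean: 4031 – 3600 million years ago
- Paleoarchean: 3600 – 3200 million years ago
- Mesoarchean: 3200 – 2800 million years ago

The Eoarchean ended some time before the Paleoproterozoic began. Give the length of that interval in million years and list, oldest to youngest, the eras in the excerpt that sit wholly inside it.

The Eoarchean closes at 3600 Ma and the Paleoproterozoic opens at 2500 Ma, so the interval is 3600 − 2500 = 1100 Myr.
An era fits inside if it starts at or after 3600 Ma and ends at or before 2500 Ma; oldest first that gives Paleoarchean, Mesoarchean, Neoarchean.

1100 million years; Paleoarchean, Mesoarchean, Neoarchean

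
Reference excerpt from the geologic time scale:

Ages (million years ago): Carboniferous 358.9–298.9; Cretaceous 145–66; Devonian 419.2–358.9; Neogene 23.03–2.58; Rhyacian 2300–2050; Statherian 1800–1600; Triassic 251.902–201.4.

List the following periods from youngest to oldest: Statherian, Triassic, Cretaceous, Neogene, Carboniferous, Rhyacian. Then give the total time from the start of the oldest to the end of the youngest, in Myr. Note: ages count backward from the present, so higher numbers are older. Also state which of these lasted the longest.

Neogene, Cretaceous, Triassic, Carboniferous, Statherian, Rhyacian; total span 2297.42 Myr; longest is Rhyacian

Start ages (Ma): Rhyacian 2300, Statherian 1800, Carboniferous 358.9, Triassic 251.902, Cretaceous 145, Neogene 23.03.
Ordered youngest to oldest: Neogene, Cretaceous, Triassic, Carboniferous, Statherian, Rhyacian.
Span = 2300 − 2.58 = 2297.42 Myr.
Durations: Statherian 200, Rhyacian 250, Triassic 50.502, Cretaceous 79, Neogene 20.45, Carboniferous 60 → longest is Rhyacian (250 Myr).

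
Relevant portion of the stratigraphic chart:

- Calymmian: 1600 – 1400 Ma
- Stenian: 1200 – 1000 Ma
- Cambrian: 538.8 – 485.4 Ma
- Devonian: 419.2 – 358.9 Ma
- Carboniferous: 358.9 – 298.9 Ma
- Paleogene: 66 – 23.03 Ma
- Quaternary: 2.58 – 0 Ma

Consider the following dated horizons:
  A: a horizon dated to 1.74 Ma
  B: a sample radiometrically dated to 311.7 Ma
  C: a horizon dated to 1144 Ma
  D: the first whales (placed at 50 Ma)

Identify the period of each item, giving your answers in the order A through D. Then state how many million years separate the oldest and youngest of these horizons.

A: 1.74 Ma lies in 2.58–0 Ma, so Quaternary.
B: 311.7 Ma lies in 358.9–298.9 Ma, so Carboniferous.
C: 1144 Ma lies in 1200–1000 Ma, so Stenian.
D: 50 Ma lies in 66–23.03 Ma, so Paleogene.
Oldest = 1144 Ma, youngest = 1.74 Ma → span 1142.26 Myr.

A — Quaternary; B — Carboniferous; C — Stenian; D — Paleogene; span 1142.26 million years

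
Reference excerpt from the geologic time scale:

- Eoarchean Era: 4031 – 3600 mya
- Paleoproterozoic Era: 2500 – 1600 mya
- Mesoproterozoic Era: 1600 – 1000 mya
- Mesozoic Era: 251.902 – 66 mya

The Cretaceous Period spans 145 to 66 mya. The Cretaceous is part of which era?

The Cretaceous (145–66 Ma) lies entirely within 251.902–66 Ma, the Mesozoic Era.

Mesozoic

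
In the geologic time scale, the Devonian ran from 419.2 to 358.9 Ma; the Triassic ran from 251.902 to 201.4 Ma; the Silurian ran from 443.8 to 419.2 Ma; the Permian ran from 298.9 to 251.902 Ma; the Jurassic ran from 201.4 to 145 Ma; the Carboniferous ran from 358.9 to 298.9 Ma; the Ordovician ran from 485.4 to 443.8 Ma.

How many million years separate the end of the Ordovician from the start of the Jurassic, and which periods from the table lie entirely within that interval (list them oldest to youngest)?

The Ordovician closes at 443.8 Ma and the Jurassic opens at 201.4 Ma, so the interval is 443.8 − 201.4 = 242.4 Myr.
A period fits inside if it starts at or after 443.8 Ma and ends at or before 201.4 Ma; oldest first that gives Silurian, Devonian, Carboniferous, Permian, Triassic.

242.4 million years; Silurian, Devonian, Carboniferous, Permian, Triassic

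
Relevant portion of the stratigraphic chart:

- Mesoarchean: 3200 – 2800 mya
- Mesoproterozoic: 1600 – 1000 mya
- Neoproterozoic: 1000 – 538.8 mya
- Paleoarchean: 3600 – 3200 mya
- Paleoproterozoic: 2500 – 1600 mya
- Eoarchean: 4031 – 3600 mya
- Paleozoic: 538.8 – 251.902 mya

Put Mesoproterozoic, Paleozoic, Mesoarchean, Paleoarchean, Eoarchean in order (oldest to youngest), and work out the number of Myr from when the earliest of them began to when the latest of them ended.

Eoarchean, Paleoarchean, Mesoarchean, Mesoproterozoic, Paleozoic; total span 3779.098 Myr

Start ages (Ma): Eoarchean 4031, Paleoarchean 3600, Mesoarchean 3200, Mesoproterozoic 1600, Paleozoic 538.8.
Ordered oldest to youngest: Eoarchean, Paleoarchean, Mesoarchean, Mesoproterozoic, Paleozoic.
Span = 4031 − 251.902 = 3779.098 Myr.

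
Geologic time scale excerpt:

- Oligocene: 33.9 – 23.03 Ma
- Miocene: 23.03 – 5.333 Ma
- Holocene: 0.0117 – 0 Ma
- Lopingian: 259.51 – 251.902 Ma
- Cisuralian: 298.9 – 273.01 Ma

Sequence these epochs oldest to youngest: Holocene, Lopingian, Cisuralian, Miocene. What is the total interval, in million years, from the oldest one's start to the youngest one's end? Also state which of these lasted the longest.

From the excerpt: Holocene 0.0117–0; Lopingian 259.51–251.902; Cisuralian 298.9–273.01; Miocene 23.03–5.333 (Ma).
Larger Ma is earlier, so the oldest is Cisuralian and the youngest is Holocene; oldest to youngest: Cisuralian, Lopingian, Miocene, Holocene.
Oldest start 298.9 minus youngest end 0 gives 298.9 Myr overall.
Individual lengths (start − end): Cisuralian 25.89; Miocene 17.697; Lopingian 7.608; Holocene 0.0117. The largest is Cisuralian at 25.89 Myr.

Cisuralian → Lopingian → Miocene → Holocene; total span 298.9 Myr; longest is Cisuralian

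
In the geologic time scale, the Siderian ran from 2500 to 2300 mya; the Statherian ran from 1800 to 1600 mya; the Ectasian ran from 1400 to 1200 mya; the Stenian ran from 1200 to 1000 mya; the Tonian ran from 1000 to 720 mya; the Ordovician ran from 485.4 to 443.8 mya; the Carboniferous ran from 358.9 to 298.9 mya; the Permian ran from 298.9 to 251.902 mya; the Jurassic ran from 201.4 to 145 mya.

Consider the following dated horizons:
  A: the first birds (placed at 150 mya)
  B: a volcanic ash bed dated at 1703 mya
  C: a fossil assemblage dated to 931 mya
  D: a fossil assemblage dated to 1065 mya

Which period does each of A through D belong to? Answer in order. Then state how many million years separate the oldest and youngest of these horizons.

A: 150 Ma lies in 201.4–145 Ma, so Jurassic.
B: 1703 Ma lies in 1800–1600 Ma, so Statherian.
C: 931 Ma lies in 1000–720 Ma, so Tonian.
D: 1065 Ma lies in 1200–1000 Ma, so Stenian.
Oldest = 1703 Ma, youngest = 150 Ma → span 1553 Myr.

A — Jurassic; B — Statherian; C — Tonian; D — Stenian; span 1553 million years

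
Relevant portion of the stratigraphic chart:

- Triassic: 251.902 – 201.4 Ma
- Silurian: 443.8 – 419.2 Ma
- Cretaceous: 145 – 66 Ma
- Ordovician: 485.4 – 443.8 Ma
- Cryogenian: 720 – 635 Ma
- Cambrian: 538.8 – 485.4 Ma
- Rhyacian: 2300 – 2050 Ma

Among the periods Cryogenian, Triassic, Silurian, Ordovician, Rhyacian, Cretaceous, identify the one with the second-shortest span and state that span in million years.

Ordovician, 41.6 million years

Start − end for each: Cryogenian 720 − 635 = 85; Triassic 251.902 − 201.4 = 50.502; Silurian 443.8 − 419.2 = 24.6; Ordovician 485.4 − 443.8 = 41.6; Rhyacian 2300 − 2050 = 250; Cretaceous 145 − 66 = 79.
Ranking these from shortest: Silurian < Ordovician < Triassic < Cretaceous < Cryogenian < Rhyacian.
Position 2 in that ranking is Ordovician, which lasted 41.6 Myr.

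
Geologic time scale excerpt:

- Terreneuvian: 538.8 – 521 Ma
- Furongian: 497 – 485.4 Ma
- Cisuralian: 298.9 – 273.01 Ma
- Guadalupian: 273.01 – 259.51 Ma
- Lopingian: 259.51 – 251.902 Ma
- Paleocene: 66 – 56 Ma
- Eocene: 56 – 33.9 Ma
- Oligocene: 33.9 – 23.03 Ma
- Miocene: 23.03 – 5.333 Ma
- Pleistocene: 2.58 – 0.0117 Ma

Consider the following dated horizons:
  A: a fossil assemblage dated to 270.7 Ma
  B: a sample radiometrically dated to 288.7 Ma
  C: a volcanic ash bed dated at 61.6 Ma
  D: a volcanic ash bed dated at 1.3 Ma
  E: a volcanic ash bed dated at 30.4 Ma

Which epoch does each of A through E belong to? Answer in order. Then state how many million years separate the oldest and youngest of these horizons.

Match each age against the start–end ranges in the excerpt: A = 270.7 Ma → Guadalupian (273.01–259.51); B = 288.7 Ma → Cisuralian (298.9–273.01); C = 61.6 Ma → Paleocene (66–56); D = 1.3 Ma → Pleistocene (2.58–0.0117); E = 30.4 Ma → Oligocene (33.9–23.03).
The largest age is 288.7 Ma and the smallest is 1.3 Ma; their difference is 287.4 Myr.

A — Guadalupian; B — Cisuralian; C — Paleocene; D — Pleistocene; E — Oligocene; span 287.4 million years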